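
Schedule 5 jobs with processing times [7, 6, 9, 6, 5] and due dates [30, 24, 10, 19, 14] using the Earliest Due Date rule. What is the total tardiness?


Sort by due date (EDD order): [(9, 10), (5, 14), (6, 19), (6, 24), (7, 30)]
Compute completion times and tardiness:
  Job 1: p=9, d=10, C=9, tardiness=max(0,9-10)=0
  Job 2: p=5, d=14, C=14, tardiness=max(0,14-14)=0
  Job 3: p=6, d=19, C=20, tardiness=max(0,20-19)=1
  Job 4: p=6, d=24, C=26, tardiness=max(0,26-24)=2
  Job 5: p=7, d=30, C=33, tardiness=max(0,33-30)=3
Total tardiness = 6

6


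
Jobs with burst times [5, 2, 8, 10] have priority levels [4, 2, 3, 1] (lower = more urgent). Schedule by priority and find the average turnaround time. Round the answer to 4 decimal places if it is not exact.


Sort by priority (ascending = highest first):
Order: [(1, 10), (2, 2), (3, 8), (4, 5)]
Completion times:
  Priority 1, burst=10, C=10
  Priority 2, burst=2, C=12
  Priority 3, burst=8, C=20
  Priority 4, burst=5, C=25
Average turnaround = 67/4 = 16.75

16.75


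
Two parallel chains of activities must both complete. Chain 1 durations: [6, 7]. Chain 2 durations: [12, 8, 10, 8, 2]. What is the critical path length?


Path A total = 6 + 7 = 13
Path B total = 12 + 8 + 10 + 8 + 2 = 40
Critical path = longest path = max(13, 40) = 40

40


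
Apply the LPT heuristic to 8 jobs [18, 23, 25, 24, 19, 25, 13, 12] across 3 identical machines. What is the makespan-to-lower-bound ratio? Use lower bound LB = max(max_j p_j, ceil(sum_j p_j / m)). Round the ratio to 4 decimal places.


LPT order: [25, 25, 24, 23, 19, 18, 13, 12]
Machine loads after assignment: [56, 56, 47]
LPT makespan = 56
Lower bound = max(max_job, ceil(total/3)) = max(25, 53) = 53
Ratio = 56 / 53 = 1.0566

1.0566


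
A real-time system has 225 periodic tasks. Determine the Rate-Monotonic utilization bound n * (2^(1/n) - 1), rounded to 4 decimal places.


Compute 2^(1/225) = 1.0030854042
Subtract 1: 1.0030854042 - 1 = 0.0030854042
Multiply by n: 225 * 0.0030854042 = 0.6942159450
Round to 4 dp: 0.6942

0.6942


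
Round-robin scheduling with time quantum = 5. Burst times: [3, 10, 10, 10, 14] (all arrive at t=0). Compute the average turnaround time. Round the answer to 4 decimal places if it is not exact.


Time quantum = 5
Execution trace:
  J1 runs 3 units, time = 3
  J2 runs 5 units, time = 8
  J3 runs 5 units, time = 13
  J4 runs 5 units, time = 18
  J5 runs 5 units, time = 23
  J2 runs 5 units, time = 28
  J3 runs 5 units, time = 33
  J4 runs 5 units, time = 38
  J5 runs 5 units, time = 43
  J5 runs 4 units, time = 47
Finish times: [3, 28, 33, 38, 47]
Average turnaround = 149/5 = 29.8

29.8


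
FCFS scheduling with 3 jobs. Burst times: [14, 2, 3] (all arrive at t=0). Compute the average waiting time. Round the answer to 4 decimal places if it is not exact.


FCFS order (as given): [14, 2, 3]
Waiting times:
  Job 1: wait = 0
  Job 2: wait = 14
  Job 3: wait = 16
Sum of waiting times = 30
Average waiting time = 30/3 = 10.0

10.0


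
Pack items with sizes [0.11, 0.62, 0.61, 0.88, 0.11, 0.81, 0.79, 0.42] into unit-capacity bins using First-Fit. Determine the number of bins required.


Place items sequentially using First-Fit:
  Item 0.11 -> new Bin 1
  Item 0.62 -> Bin 1 (now 0.73)
  Item 0.61 -> new Bin 2
  Item 0.88 -> new Bin 3
  Item 0.11 -> Bin 1 (now 0.84)
  Item 0.81 -> new Bin 4
  Item 0.79 -> new Bin 5
  Item 0.42 -> new Bin 6
Total bins used = 6

6


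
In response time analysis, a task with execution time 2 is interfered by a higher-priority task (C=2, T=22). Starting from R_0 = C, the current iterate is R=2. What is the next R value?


R_next = C + ceil(R_prev / T_hp) * C_hp
ceil(2 / 22) = ceil(0.0909) = 1
Interference = 1 * 2 = 2
R_next = 2 + 2 = 4

4


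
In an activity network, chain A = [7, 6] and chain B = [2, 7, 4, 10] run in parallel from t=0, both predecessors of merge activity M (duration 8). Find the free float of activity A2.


ES(A2) = sum of predecessors on chain A = 7
EF(A2) = ES + duration = 7 + 6 = 13
Successor of A2 is M. ES(M) = max(sum(A), sum(B)) = max(13, 23) = 23
Free float = ES(successor) - EF(current) = 23 - 13 = 10

10


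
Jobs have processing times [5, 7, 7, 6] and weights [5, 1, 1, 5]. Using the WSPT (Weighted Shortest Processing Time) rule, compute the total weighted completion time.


Compute p/w ratios and sort ascending (WSPT): [(5, 5), (6, 5), (7, 1), (7, 1)]
Compute weighted completion times:
  Job (p=5,w=5): C=5, w*C=5*5=25
  Job (p=6,w=5): C=11, w*C=5*11=55
  Job (p=7,w=1): C=18, w*C=1*18=18
  Job (p=7,w=1): C=25, w*C=1*25=25
Total weighted completion time = 123

123


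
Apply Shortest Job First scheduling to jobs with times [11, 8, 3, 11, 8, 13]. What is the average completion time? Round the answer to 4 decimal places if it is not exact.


SJF order (ascending): [3, 8, 8, 11, 11, 13]
Completion times:
  Job 1: burst=3, C=3
  Job 2: burst=8, C=11
  Job 3: burst=8, C=19
  Job 4: burst=11, C=30
  Job 5: burst=11, C=41
  Job 6: burst=13, C=54
Average completion = 158/6 = 26.3333

26.3333


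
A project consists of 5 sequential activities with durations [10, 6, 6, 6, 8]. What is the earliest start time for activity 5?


Activity 5 starts after activities 1 through 4 complete.
Predecessor durations: [10, 6, 6, 6]
ES = 10 + 6 + 6 + 6 = 28

28


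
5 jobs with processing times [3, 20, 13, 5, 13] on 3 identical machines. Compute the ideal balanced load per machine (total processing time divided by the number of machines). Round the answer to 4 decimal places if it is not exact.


Total processing time = 3 + 20 + 13 + 5 + 13 = 54
Number of machines = 3
Ideal balanced load = 54 / 3 = 18.0

18.0


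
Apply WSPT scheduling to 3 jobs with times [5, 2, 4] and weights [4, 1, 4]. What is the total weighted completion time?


Compute p/w ratios and sort ascending (WSPT): [(4, 4), (5, 4), (2, 1)]
Compute weighted completion times:
  Job (p=4,w=4): C=4, w*C=4*4=16
  Job (p=5,w=4): C=9, w*C=4*9=36
  Job (p=2,w=1): C=11, w*C=1*11=11
Total weighted completion time = 63

63


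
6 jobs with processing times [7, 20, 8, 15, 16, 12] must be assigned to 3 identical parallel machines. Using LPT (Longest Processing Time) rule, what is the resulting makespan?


Sort jobs in decreasing order (LPT): [20, 16, 15, 12, 8, 7]
Assign each job to the least loaded machine:
  Machine 1: jobs [20, 7], load = 27
  Machine 2: jobs [16, 8], load = 24
  Machine 3: jobs [15, 12], load = 27
Makespan = max load = 27

27


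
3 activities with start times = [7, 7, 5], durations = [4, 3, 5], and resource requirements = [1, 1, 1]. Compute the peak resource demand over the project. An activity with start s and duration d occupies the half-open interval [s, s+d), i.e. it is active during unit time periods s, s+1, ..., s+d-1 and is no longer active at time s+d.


Each activity i is active on [start_i, start_i + duration_i).
Compute total resource usage per time slot:
  t=0: active resources = [], total = 0
  t=1: active resources = [], total = 0
  t=2: active resources = [], total = 0
  t=3: active resources = [], total = 0
  t=4: active resources = [], total = 0
  t=5: active resources = [1], total = 1
  t=6: active resources = [1], total = 1
  t=7: active resources = [1, 1, 1], total = 3
  t=8: active resources = [1, 1, 1], total = 3
  t=9: active resources = [1, 1, 1], total = 3
  t=10: active resources = [1], total = 1
Peak resource demand = 3

3


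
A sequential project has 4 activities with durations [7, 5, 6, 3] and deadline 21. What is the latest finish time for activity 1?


LF(activity 1) = deadline - sum of successor durations
Successors: activities 2 through 4 with durations [5, 6, 3]
Sum of successor durations = 14
LF = 21 - 14 = 7

7


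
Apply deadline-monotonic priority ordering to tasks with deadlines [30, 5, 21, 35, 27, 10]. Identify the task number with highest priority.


Sort tasks by relative deadline (ascending):
  Task 2: deadline = 5
  Task 6: deadline = 10
  Task 3: deadline = 21
  Task 5: deadline = 27
  Task 1: deadline = 30
  Task 4: deadline = 35
Priority order (highest first): [2, 6, 3, 5, 1, 4]
Highest priority task = 2

2


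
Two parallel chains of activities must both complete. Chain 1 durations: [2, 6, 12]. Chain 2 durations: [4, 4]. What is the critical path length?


Path A total = 2 + 6 + 12 = 20
Path B total = 4 + 4 = 8
Critical path = longest path = max(20, 8) = 20

20


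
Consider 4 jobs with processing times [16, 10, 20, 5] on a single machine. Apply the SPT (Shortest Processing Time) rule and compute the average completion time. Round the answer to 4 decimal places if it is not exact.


Sort jobs by processing time (SPT order): [5, 10, 16, 20]
Compute completion times sequentially:
  Job 1: processing = 5, completes at 5
  Job 2: processing = 10, completes at 15
  Job 3: processing = 16, completes at 31
  Job 4: processing = 20, completes at 51
Sum of completion times = 102
Average completion time = 102/4 = 25.5

25.5


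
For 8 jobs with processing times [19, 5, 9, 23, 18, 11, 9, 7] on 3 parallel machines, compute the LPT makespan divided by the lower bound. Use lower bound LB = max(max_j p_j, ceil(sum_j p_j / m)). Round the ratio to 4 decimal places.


LPT order: [23, 19, 18, 11, 9, 9, 7, 5]
Machine loads after assignment: [32, 35, 34]
LPT makespan = 35
Lower bound = max(max_job, ceil(total/3)) = max(23, 34) = 34
Ratio = 35 / 34 = 1.0294

1.0294


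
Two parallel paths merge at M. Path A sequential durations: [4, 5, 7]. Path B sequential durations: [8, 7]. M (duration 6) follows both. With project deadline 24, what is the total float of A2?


Forward pass: ES(A2) = sum of predecessors on chain A = 4
EF = ES + duration = 4 + 5 = 9
Backward pass: LF(M) = deadline = 24; LS(M) = 24 - 6 = 18
LF(A2) = LS(M) - sum(successors on chain A) = 18 - 7 = 11
LS = LF - duration = 11 - 5 = 6
Total float = LS - ES = 6 - 4 = 2

2


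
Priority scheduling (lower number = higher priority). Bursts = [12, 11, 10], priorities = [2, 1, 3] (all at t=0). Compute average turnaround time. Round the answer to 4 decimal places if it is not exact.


Sort by priority (ascending = highest first):
Order: [(1, 11), (2, 12), (3, 10)]
Completion times:
  Priority 1, burst=11, C=11
  Priority 2, burst=12, C=23
  Priority 3, burst=10, C=33
Average turnaround = 67/3 = 22.3333

22.3333


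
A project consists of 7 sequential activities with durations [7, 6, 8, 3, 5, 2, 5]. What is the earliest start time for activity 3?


Activity 3 starts after activities 1 through 2 complete.
Predecessor durations: [7, 6]
ES = 7 + 6 = 13

13


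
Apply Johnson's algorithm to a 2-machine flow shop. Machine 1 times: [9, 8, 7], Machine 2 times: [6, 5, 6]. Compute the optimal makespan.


Apply Johnson's rule:
  Group 1 (a <= b): []
  Group 2 (a > b): [(1, 9, 6), (3, 7, 6), (2, 8, 5)]
Optimal job order: [1, 3, 2]
Schedule:
  Job 1: M1 done at 9, M2 done at 15
  Job 3: M1 done at 16, M2 done at 22
  Job 2: M1 done at 24, M2 done at 29
Makespan = 29

29


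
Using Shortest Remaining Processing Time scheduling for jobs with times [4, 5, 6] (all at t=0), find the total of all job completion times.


Since all jobs arrive at t=0, SRPT equals SPT ordering.
SPT order: [4, 5, 6]
Completion times:
  Job 1: p=4, C=4
  Job 2: p=5, C=9
  Job 3: p=6, C=15
Total completion time = 4 + 9 + 15 = 28

28


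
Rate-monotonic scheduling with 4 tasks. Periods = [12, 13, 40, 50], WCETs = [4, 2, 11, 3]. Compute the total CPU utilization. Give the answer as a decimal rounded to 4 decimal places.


Compute individual utilizations (exact fractions):
  Task 1: C/T = 4/12 = 1/3 (approx. 0.3333)
  Task 2: C/T = 2/13 (approx. 0.1538)
  Task 3: C/T = 11/40 (approx. 0.275)
  Task 4: C/T = 3/50 (approx. 0.06)
Total utilization U = 1/3 + 2/13 + 11/40 + 3/50 = 6413/7800
Rounded to 4 decimal places: U = 0.8222
RM (Liu & Layland) bound for 4 tasks = 0.756828; compare with U = 6413/7800 (approx. 0.822179)
bound < U <= 1, so the RM sufficient condition is not met (inconclusive; an exact test such as response-time analysis is needed).

0.8222


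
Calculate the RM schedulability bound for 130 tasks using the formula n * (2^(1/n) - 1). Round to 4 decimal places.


Compute 2^(1/130) = 1.0053461413
Subtract 1: 1.0053461413 - 1 = 0.0053461413
Multiply by n: 130 * 0.0053461413 = 0.6949983690
Round to 4 dp: 0.6950

0.6950


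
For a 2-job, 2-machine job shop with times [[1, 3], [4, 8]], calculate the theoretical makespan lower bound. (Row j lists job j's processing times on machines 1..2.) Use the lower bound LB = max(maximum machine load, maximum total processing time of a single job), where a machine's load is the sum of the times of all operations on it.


Machine loads:
  Machine 1: 1 + 4 = 5
  Machine 2: 3 + 8 = 11
Max machine load = 11
Job totals:
  Job 1: 4
  Job 2: 12
Max job total = 12
Lower bound = max(11, 12) = 12

12


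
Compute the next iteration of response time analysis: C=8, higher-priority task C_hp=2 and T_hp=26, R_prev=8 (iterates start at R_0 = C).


R_next = C + ceil(R_prev / T_hp) * C_hp
ceil(8 / 26) = ceil(0.3077) = 1
Interference = 1 * 2 = 2
R_next = 8 + 2 = 10

10


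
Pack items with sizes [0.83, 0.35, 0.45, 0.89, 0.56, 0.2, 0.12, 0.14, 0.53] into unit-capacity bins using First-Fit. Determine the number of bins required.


Place items sequentially using First-Fit:
  Item 0.83 -> new Bin 1
  Item 0.35 -> new Bin 2
  Item 0.45 -> Bin 2 (now 0.8)
  Item 0.89 -> new Bin 3
  Item 0.56 -> new Bin 4
  Item 0.2 -> Bin 2 (now 1.0)
  Item 0.12 -> Bin 1 (now 0.95)
  Item 0.14 -> Bin 4 (now 0.7)
  Item 0.53 -> new Bin 5
Total bins used = 5

5


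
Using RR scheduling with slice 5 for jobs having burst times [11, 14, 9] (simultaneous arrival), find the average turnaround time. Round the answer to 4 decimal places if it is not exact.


Time quantum = 5
Execution trace:
  J1 runs 5 units, time = 5
  J2 runs 5 units, time = 10
  J3 runs 5 units, time = 15
  J1 runs 5 units, time = 20
  J2 runs 5 units, time = 25
  J3 runs 4 units, time = 29
  J1 runs 1 units, time = 30
  J2 runs 4 units, time = 34
Finish times: [30, 34, 29]
Average turnaround = 93/3 = 31.0

31.0


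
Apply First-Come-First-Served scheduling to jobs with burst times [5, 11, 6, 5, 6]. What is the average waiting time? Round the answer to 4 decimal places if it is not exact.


FCFS order (as given): [5, 11, 6, 5, 6]
Waiting times:
  Job 1: wait = 0
  Job 2: wait = 5
  Job 3: wait = 16
  Job 4: wait = 22
  Job 5: wait = 27
Sum of waiting times = 70
Average waiting time = 70/5 = 14.0

14.0


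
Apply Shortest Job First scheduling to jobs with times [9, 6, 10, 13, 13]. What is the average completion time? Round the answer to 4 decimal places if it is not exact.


SJF order (ascending): [6, 9, 10, 13, 13]
Completion times:
  Job 1: burst=6, C=6
  Job 2: burst=9, C=15
  Job 3: burst=10, C=25
  Job 4: burst=13, C=38
  Job 5: burst=13, C=51
Average completion = 135/5 = 27.0

27.0


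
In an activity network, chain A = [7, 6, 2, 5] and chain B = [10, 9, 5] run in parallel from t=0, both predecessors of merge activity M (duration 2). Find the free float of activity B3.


ES(B3) = sum of predecessors on chain B = 19
EF(B3) = ES + duration = 19 + 5 = 24
Successor of B3 is M. ES(M) = max(sum(A), sum(B)) = max(20, 24) = 24
Free float = ES(successor) - EF(current) = 24 - 24 = 0

0


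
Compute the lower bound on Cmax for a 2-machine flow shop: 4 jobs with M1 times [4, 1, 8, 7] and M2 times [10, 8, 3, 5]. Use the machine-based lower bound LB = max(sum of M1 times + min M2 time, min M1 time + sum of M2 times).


LB1 = sum(M1 times) + min(M2 times) = 20 + 3 = 23
LB2 = min(M1 times) + sum(M2 times) = 1 + 26 = 27
Lower bound = max(LB1, LB2) = max(23, 27) = 27

27


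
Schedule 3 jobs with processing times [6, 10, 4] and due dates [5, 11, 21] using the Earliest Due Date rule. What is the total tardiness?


Sort by due date (EDD order): [(6, 5), (10, 11), (4, 21)]
Compute completion times and tardiness:
  Job 1: p=6, d=5, C=6, tardiness=max(0,6-5)=1
  Job 2: p=10, d=11, C=16, tardiness=max(0,16-11)=5
  Job 3: p=4, d=21, C=20, tardiness=max(0,20-21)=0
Total tardiness = 6

6


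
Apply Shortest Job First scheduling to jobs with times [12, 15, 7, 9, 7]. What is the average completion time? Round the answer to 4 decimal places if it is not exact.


SJF order (ascending): [7, 7, 9, 12, 15]
Completion times:
  Job 1: burst=7, C=7
  Job 2: burst=7, C=14
  Job 3: burst=9, C=23
  Job 4: burst=12, C=35
  Job 5: burst=15, C=50
Average completion = 129/5 = 25.8

25.8


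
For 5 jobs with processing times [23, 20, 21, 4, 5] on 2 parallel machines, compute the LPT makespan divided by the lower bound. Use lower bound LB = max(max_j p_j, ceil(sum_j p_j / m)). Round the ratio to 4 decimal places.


LPT order: [23, 21, 20, 5, 4]
Machine loads after assignment: [32, 41]
LPT makespan = 41
Lower bound = max(max_job, ceil(total/2)) = max(23, 37) = 37
Ratio = 41 / 37 = 1.1081

1.1081


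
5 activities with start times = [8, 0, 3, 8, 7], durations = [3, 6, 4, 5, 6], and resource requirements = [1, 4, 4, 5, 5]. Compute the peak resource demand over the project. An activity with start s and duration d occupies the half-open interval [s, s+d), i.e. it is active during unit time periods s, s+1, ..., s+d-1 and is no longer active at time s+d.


Each activity i is active on [start_i, start_i + duration_i).
Compute total resource usage per time slot:
  t=0: active resources = [4], total = 4
  t=1: active resources = [4], total = 4
  t=2: active resources = [4], total = 4
  t=3: active resources = [4, 4], total = 8
  t=4: active resources = [4, 4], total = 8
  t=5: active resources = [4, 4], total = 8
  t=6: active resources = [4], total = 4
  t=7: active resources = [5], total = 5
  t=8: active resources = [1, 5, 5], total = 11
  t=9: active resources = [1, 5, 5], total = 11
  t=10: active resources = [1, 5, 5], total = 11
  t=11: active resources = [5, 5], total = 10
  t=12: active resources = [5, 5], total = 10
Peak resource demand = 11

11


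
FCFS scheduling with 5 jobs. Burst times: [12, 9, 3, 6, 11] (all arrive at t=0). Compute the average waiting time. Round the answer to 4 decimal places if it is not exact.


FCFS order (as given): [12, 9, 3, 6, 11]
Waiting times:
  Job 1: wait = 0
  Job 2: wait = 12
  Job 3: wait = 21
  Job 4: wait = 24
  Job 5: wait = 30
Sum of waiting times = 87
Average waiting time = 87/5 = 17.4

17.4


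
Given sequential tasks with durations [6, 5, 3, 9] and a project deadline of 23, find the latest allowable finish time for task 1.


LF(activity 1) = deadline - sum of successor durations
Successors: activities 2 through 4 with durations [5, 3, 9]
Sum of successor durations = 17
LF = 23 - 17 = 6

6


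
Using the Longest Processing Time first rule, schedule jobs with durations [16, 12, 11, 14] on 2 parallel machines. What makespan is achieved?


Sort jobs in decreasing order (LPT): [16, 14, 12, 11]
Assign each job to the least loaded machine:
  Machine 1: jobs [16, 11], load = 27
  Machine 2: jobs [14, 12], load = 26
Makespan = max load = 27

27


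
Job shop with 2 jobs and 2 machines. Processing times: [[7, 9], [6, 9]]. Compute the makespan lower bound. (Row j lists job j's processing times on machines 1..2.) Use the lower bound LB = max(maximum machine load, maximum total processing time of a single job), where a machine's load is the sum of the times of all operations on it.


Machine loads:
  Machine 1: 7 + 6 = 13
  Machine 2: 9 + 9 = 18
Max machine load = 18
Job totals:
  Job 1: 16
  Job 2: 15
Max job total = 16
Lower bound = max(18, 16) = 18

18


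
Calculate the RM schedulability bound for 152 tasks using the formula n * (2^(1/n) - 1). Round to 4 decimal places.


Compute 2^(1/152) = 1.0045705923
Subtract 1: 1.0045705923 - 1 = 0.0045705923
Multiply by n: 152 * 0.0045705923 = 0.6947300296
Round to 4 dp: 0.6947

0.6947


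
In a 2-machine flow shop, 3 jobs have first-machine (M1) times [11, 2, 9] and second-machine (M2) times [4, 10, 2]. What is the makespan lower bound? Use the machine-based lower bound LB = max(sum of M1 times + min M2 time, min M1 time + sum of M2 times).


LB1 = sum(M1 times) + min(M2 times) = 22 + 2 = 24
LB2 = min(M1 times) + sum(M2 times) = 2 + 16 = 18
Lower bound = max(LB1, LB2) = max(24, 18) = 24

24


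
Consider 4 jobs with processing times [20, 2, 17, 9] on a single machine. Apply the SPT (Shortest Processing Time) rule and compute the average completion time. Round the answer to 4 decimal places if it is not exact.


Sort jobs by processing time (SPT order): [2, 9, 17, 20]
Compute completion times sequentially:
  Job 1: processing = 2, completes at 2
  Job 2: processing = 9, completes at 11
  Job 3: processing = 17, completes at 28
  Job 4: processing = 20, completes at 48
Sum of completion times = 89
Average completion time = 89/4 = 22.25

22.25


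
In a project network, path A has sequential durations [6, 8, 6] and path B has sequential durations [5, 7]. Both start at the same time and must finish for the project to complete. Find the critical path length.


Path A total = 6 + 8 + 6 = 20
Path B total = 5 + 7 = 12
Critical path = longest path = max(20, 12) = 20

20


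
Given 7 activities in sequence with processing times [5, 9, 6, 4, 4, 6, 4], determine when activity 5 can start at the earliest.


Activity 5 starts after activities 1 through 4 complete.
Predecessor durations: [5, 9, 6, 4]
ES = 5 + 9 + 6 + 4 = 24

24


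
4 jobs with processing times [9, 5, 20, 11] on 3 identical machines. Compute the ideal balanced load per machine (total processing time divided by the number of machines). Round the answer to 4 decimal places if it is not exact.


Total processing time = 9 + 5 + 20 + 11 = 45
Number of machines = 3
Ideal balanced load = 45 / 3 = 15.0

15.0


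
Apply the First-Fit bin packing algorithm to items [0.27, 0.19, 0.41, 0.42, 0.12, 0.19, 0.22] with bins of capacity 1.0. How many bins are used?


Place items sequentially using First-Fit:
  Item 0.27 -> new Bin 1
  Item 0.19 -> Bin 1 (now 0.46)
  Item 0.41 -> Bin 1 (now 0.87)
  Item 0.42 -> new Bin 2
  Item 0.12 -> Bin 1 (now 0.99)
  Item 0.19 -> Bin 2 (now 0.61)
  Item 0.22 -> Bin 2 (now 0.83)
Total bins used = 2

2


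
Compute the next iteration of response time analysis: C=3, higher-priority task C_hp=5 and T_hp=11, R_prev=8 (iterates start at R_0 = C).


R_next = C + ceil(R_prev / T_hp) * C_hp
ceil(8 / 11) = ceil(0.7273) = 1
Interference = 1 * 5 = 5
R_next = 3 + 5 = 8
R_next = R_prev, so the iteration has converged (response time = 8).

8


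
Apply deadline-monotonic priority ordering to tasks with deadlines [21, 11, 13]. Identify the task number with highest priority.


Sort tasks by relative deadline (ascending):
  Task 2: deadline = 11
  Task 3: deadline = 13
  Task 1: deadline = 21
Priority order (highest first): [2, 3, 1]
Highest priority task = 2

2


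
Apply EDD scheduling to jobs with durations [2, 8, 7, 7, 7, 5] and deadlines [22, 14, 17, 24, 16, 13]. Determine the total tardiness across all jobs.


Sort by due date (EDD order): [(5, 13), (8, 14), (7, 16), (7, 17), (2, 22), (7, 24)]
Compute completion times and tardiness:
  Job 1: p=5, d=13, C=5, tardiness=max(0,5-13)=0
  Job 2: p=8, d=14, C=13, tardiness=max(0,13-14)=0
  Job 3: p=7, d=16, C=20, tardiness=max(0,20-16)=4
  Job 4: p=7, d=17, C=27, tardiness=max(0,27-17)=10
  Job 5: p=2, d=22, C=29, tardiness=max(0,29-22)=7
  Job 6: p=7, d=24, C=36, tardiness=max(0,36-24)=12
Total tardiness = 33

33


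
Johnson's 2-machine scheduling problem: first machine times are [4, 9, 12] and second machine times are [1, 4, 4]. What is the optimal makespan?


Apply Johnson's rule:
  Group 1 (a <= b): []
  Group 2 (a > b): [(2, 9, 4), (3, 12, 4), (1, 4, 1)]
Optimal job order: [2, 3, 1]
Schedule:
  Job 2: M1 done at 9, M2 done at 13
  Job 3: M1 done at 21, M2 done at 25
  Job 1: M1 done at 25, M2 done at 26
Makespan = 26

26


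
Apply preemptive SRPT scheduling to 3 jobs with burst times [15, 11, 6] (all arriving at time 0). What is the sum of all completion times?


Since all jobs arrive at t=0, SRPT equals SPT ordering.
SPT order: [6, 11, 15]
Completion times:
  Job 1: p=6, C=6
  Job 2: p=11, C=17
  Job 3: p=15, C=32
Total completion time = 6 + 17 + 32 = 55

55


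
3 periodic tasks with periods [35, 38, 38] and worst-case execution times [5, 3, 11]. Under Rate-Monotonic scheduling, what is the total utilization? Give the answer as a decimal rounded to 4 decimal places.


Compute individual utilizations (exact fractions):
  Task 1: C/T = 5/35 = 1/7 (approx. 0.1429)
  Task 2: C/T = 3/38 (approx. 0.0789)
  Task 3: C/T = 11/38 (approx. 0.2895)
Total utilization U = 1/7 + 3/38 + 11/38 = 68/133
Rounded to 4 decimal places: U = 0.5113
RM (Liu & Layland) bound for 3 tasks = 0.779763; compare with U = 68/133 (approx. 0.511278)
U <= bound, so schedulable by RM sufficient condition.

0.5113


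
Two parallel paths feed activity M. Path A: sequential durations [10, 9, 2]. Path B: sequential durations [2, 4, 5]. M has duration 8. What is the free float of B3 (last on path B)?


ES(B3) = sum of predecessors on chain B = 6
EF(B3) = ES + duration = 6 + 5 = 11
Successor of B3 is M. ES(M) = max(sum(A), sum(B)) = max(21, 11) = 21
Free float = ES(successor) - EF(current) = 21 - 11 = 10

10


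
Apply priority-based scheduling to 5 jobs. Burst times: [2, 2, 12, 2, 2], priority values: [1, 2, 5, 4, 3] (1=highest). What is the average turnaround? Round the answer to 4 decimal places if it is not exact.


Sort by priority (ascending = highest first):
Order: [(1, 2), (2, 2), (3, 2), (4, 2), (5, 12)]
Completion times:
  Priority 1, burst=2, C=2
  Priority 2, burst=2, C=4
  Priority 3, burst=2, C=6
  Priority 4, burst=2, C=8
  Priority 5, burst=12, C=20
Average turnaround = 40/5 = 8.0

8.0


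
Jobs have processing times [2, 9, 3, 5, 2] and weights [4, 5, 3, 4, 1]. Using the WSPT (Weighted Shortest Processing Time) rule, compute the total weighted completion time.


Compute p/w ratios and sort ascending (WSPT): [(2, 4), (3, 3), (5, 4), (9, 5), (2, 1)]
Compute weighted completion times:
  Job (p=2,w=4): C=2, w*C=4*2=8
  Job (p=3,w=3): C=5, w*C=3*5=15
  Job (p=5,w=4): C=10, w*C=4*10=40
  Job (p=9,w=5): C=19, w*C=5*19=95
  Job (p=2,w=1): C=21, w*C=1*21=21
Total weighted completion time = 179

179


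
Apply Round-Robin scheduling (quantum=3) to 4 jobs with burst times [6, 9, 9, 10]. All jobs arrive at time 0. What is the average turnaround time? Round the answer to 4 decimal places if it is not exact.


Time quantum = 3
Execution trace:
  J1 runs 3 units, time = 3
  J2 runs 3 units, time = 6
  J3 runs 3 units, time = 9
  J4 runs 3 units, time = 12
  J1 runs 3 units, time = 15
  J2 runs 3 units, time = 18
  J3 runs 3 units, time = 21
  J4 runs 3 units, time = 24
  J2 runs 3 units, time = 27
  J3 runs 3 units, time = 30
  J4 runs 3 units, time = 33
  J4 runs 1 units, time = 34
Finish times: [15, 27, 30, 34]
Average turnaround = 106/4 = 26.5

26.5


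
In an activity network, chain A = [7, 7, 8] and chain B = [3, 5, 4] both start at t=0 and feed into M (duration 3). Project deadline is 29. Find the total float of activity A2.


Forward pass: ES(A2) = sum of predecessors on chain A = 7
EF = ES + duration = 7 + 7 = 14
Backward pass: LF(M) = deadline = 29; LS(M) = 29 - 3 = 26
LF(A2) = LS(M) - sum(successors on chain A) = 26 - 8 = 18
LS = LF - duration = 18 - 7 = 11
Total float = LS - ES = 11 - 7 = 4

4


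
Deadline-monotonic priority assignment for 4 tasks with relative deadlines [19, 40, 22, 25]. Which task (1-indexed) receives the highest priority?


Sort tasks by relative deadline (ascending):
  Task 1: deadline = 19
  Task 3: deadline = 22
  Task 4: deadline = 25
  Task 2: deadline = 40
Priority order (highest first): [1, 3, 4, 2]
Highest priority task = 1

1


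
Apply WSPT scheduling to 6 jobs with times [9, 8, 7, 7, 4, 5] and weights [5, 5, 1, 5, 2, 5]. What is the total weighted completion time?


Compute p/w ratios and sort ascending (WSPT): [(5, 5), (7, 5), (8, 5), (9, 5), (4, 2), (7, 1)]
Compute weighted completion times:
  Job (p=5,w=5): C=5, w*C=5*5=25
  Job (p=7,w=5): C=12, w*C=5*12=60
  Job (p=8,w=5): C=20, w*C=5*20=100
  Job (p=9,w=5): C=29, w*C=5*29=145
  Job (p=4,w=2): C=33, w*C=2*33=66
  Job (p=7,w=1): C=40, w*C=1*40=40
Total weighted completion time = 436

436


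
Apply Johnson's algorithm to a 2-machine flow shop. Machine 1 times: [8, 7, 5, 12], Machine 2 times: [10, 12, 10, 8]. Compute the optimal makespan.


Apply Johnson's rule:
  Group 1 (a <= b): [(3, 5, 10), (2, 7, 12), (1, 8, 10)]
  Group 2 (a > b): [(4, 12, 8)]
Optimal job order: [3, 2, 1, 4]
Schedule:
  Job 3: M1 done at 5, M2 done at 15
  Job 2: M1 done at 12, M2 done at 27
  Job 1: M1 done at 20, M2 done at 37
  Job 4: M1 done at 32, M2 done at 45
Makespan = 45

45


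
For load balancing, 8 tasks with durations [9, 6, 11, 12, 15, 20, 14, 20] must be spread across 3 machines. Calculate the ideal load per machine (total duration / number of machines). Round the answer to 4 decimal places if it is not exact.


Total processing time = 9 + 6 + 11 + 12 + 15 + 20 + 14 + 20 = 107
Number of machines = 3
Ideal balanced load = 107 / 3 = 35.6667

35.6667


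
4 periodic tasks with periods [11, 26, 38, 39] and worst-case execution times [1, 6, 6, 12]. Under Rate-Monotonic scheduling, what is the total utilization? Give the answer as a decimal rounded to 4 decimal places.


Compute individual utilizations (exact fractions):
  Task 1: C/T = 1/11 (approx. 0.0909)
  Task 2: C/T = 6/26 = 3/13 (approx. 0.2308)
  Task 3: C/T = 6/38 = 3/19 (approx. 0.1579)
  Task 4: C/T = 12/39 = 4/13 (approx. 0.3077)
Total utilization U = 1/11 + 3/13 + 3/19 + 4/13 = 2139/2717
Rounded to 4 decimal places: U = 0.7873
RM (Liu & Layland) bound for 4 tasks = 0.756828; compare with U = 2139/2717 (approx. 0.787265)
bound < U <= 1, so the RM sufficient condition is not met (inconclusive; an exact test such as response-time analysis is needed).

0.7873


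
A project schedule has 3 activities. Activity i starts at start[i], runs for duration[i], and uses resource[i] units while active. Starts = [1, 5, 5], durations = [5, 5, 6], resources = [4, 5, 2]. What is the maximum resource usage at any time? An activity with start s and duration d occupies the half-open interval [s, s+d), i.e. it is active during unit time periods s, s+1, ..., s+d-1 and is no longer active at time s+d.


Each activity i is active on [start_i, start_i + duration_i).
Compute total resource usage per time slot:
  t=0: active resources = [], total = 0
  t=1: active resources = [4], total = 4
  t=2: active resources = [4], total = 4
  t=3: active resources = [4], total = 4
  t=4: active resources = [4], total = 4
  t=5: active resources = [4, 5, 2], total = 11
  t=6: active resources = [5, 2], total = 7
  t=7: active resources = [5, 2], total = 7
  t=8: active resources = [5, 2], total = 7
  t=9: active resources = [5, 2], total = 7
  t=10: active resources = [2], total = 2
Peak resource demand = 11

11


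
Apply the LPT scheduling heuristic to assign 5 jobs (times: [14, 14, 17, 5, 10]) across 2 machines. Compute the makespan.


Sort jobs in decreasing order (LPT): [17, 14, 14, 10, 5]
Assign each job to the least loaded machine:
  Machine 1: jobs [17, 10, 5], load = 32
  Machine 2: jobs [14, 14], load = 28
Makespan = max load = 32

32


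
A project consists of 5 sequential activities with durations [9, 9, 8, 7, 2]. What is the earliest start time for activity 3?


Activity 3 starts after activities 1 through 2 complete.
Predecessor durations: [9, 9]
ES = 9 + 9 = 18

18


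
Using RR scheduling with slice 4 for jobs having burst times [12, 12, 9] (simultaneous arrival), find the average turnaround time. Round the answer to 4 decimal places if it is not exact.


Time quantum = 4
Execution trace:
  J1 runs 4 units, time = 4
  J2 runs 4 units, time = 8
  J3 runs 4 units, time = 12
  J1 runs 4 units, time = 16
  J2 runs 4 units, time = 20
  J3 runs 4 units, time = 24
  J1 runs 4 units, time = 28
  J2 runs 4 units, time = 32
  J3 runs 1 units, time = 33
Finish times: [28, 32, 33]
Average turnaround = 93/3 = 31.0

31.0


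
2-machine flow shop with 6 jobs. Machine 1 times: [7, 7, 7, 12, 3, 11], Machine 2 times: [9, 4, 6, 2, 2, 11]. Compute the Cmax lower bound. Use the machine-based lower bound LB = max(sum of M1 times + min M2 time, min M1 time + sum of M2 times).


LB1 = sum(M1 times) + min(M2 times) = 47 + 2 = 49
LB2 = min(M1 times) + sum(M2 times) = 3 + 34 = 37
Lower bound = max(LB1, LB2) = max(49, 37) = 49

49


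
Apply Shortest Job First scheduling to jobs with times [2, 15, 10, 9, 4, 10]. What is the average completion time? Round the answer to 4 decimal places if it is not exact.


SJF order (ascending): [2, 4, 9, 10, 10, 15]
Completion times:
  Job 1: burst=2, C=2
  Job 2: burst=4, C=6
  Job 3: burst=9, C=15
  Job 4: burst=10, C=25
  Job 5: burst=10, C=35
  Job 6: burst=15, C=50
Average completion = 133/6 = 22.1667

22.1667


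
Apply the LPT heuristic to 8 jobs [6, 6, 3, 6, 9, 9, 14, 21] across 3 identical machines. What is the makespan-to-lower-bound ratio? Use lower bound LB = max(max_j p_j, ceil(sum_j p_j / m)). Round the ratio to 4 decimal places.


LPT order: [21, 14, 9, 9, 6, 6, 6, 3]
Machine loads after assignment: [24, 26, 24]
LPT makespan = 26
Lower bound = max(max_job, ceil(total/3)) = max(21, 25) = 25
Ratio = 26 / 25 = 1.04

1.04


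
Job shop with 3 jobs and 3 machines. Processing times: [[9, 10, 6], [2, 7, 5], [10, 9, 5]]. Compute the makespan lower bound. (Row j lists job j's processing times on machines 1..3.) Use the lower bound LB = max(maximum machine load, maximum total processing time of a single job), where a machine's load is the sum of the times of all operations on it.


Machine loads:
  Machine 1: 9 + 2 + 10 = 21
  Machine 2: 10 + 7 + 9 = 26
  Machine 3: 6 + 5 + 5 = 16
Max machine load = 26
Job totals:
  Job 1: 25
  Job 2: 14
  Job 3: 24
Max job total = 25
Lower bound = max(26, 25) = 26

26


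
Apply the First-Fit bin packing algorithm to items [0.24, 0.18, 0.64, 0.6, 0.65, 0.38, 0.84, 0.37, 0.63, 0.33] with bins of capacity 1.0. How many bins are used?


Place items sequentially using First-Fit:
  Item 0.24 -> new Bin 1
  Item 0.18 -> Bin 1 (now 0.42)
  Item 0.64 -> new Bin 2
  Item 0.6 -> new Bin 3
  Item 0.65 -> new Bin 4
  Item 0.38 -> Bin 1 (now 0.8)
  Item 0.84 -> new Bin 5
  Item 0.37 -> Bin 3 (now 0.97)
  Item 0.63 -> new Bin 6
  Item 0.33 -> Bin 2 (now 0.97)
Total bins used = 6

6


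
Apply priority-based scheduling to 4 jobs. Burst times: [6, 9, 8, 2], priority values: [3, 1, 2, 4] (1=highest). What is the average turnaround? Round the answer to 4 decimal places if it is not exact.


Sort by priority (ascending = highest first):
Order: [(1, 9), (2, 8), (3, 6), (4, 2)]
Completion times:
  Priority 1, burst=9, C=9
  Priority 2, burst=8, C=17
  Priority 3, burst=6, C=23
  Priority 4, burst=2, C=25
Average turnaround = 74/4 = 18.5

18.5


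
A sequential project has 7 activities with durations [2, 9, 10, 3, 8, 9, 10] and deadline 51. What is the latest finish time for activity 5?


LF(activity 5) = deadline - sum of successor durations
Successors: activities 6 through 7 with durations [9, 10]
Sum of successor durations = 19
LF = 51 - 19 = 32

32


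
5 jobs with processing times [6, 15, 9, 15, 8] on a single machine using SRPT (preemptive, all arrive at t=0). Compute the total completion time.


Since all jobs arrive at t=0, SRPT equals SPT ordering.
SPT order: [6, 8, 9, 15, 15]
Completion times:
  Job 1: p=6, C=6
  Job 2: p=8, C=14
  Job 3: p=9, C=23
  Job 4: p=15, C=38
  Job 5: p=15, C=53
Total completion time = 6 + 14 + 23 + 38 + 53 = 134

134


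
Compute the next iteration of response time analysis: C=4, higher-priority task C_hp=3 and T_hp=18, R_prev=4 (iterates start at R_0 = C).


R_next = C + ceil(R_prev / T_hp) * C_hp
ceil(4 / 18) = ceil(0.2222) = 1
Interference = 1 * 3 = 3
R_next = 4 + 3 = 7

7


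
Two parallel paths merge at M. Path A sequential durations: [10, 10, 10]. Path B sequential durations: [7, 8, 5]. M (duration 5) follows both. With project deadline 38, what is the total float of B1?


Forward pass: ES(B1) = sum of predecessors on chain B = 0
EF = ES + duration = 0 + 7 = 7
Backward pass: LF(M) = deadline = 38; LS(M) = 38 - 5 = 33
LF(B1) = LS(M) - sum(successors on chain B) = 33 - 13 = 20
LS = LF - duration = 20 - 7 = 13
Total float = LS - ES = 13 - 0 = 13

13


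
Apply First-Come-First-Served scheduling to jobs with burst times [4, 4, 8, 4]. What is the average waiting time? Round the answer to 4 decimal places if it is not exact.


FCFS order (as given): [4, 4, 8, 4]
Waiting times:
  Job 1: wait = 0
  Job 2: wait = 4
  Job 3: wait = 8
  Job 4: wait = 16
Sum of waiting times = 28
Average waiting time = 28/4 = 7.0

7.0


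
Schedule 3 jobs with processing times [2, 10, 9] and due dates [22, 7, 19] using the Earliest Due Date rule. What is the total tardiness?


Sort by due date (EDD order): [(10, 7), (9, 19), (2, 22)]
Compute completion times and tardiness:
  Job 1: p=10, d=7, C=10, tardiness=max(0,10-7)=3
  Job 2: p=9, d=19, C=19, tardiness=max(0,19-19)=0
  Job 3: p=2, d=22, C=21, tardiness=max(0,21-22)=0
Total tardiness = 3

3


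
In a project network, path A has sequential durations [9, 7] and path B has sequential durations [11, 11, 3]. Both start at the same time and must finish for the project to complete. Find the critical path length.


Path A total = 9 + 7 = 16
Path B total = 11 + 11 + 3 = 25
Critical path = longest path = max(16, 25) = 25

25


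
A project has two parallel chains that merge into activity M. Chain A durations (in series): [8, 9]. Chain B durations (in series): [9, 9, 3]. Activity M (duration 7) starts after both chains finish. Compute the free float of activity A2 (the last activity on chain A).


ES(A2) = sum of predecessors on chain A = 8
EF(A2) = ES + duration = 8 + 9 = 17
Successor of A2 is M. ES(M) = max(sum(A), sum(B)) = max(17, 21) = 21
Free float = ES(successor) - EF(current) = 21 - 17 = 4

4


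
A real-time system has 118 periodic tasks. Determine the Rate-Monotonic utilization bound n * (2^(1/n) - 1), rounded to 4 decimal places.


Compute 2^(1/118) = 1.0058914152
Subtract 1: 1.0058914152 - 1 = 0.0058914152
Multiply by n: 118 * 0.0058914152 = 0.6951869936
Round to 4 dp: 0.6952

0.6952


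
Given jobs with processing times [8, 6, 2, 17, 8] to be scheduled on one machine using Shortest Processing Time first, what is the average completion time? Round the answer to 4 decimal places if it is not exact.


Sort jobs by processing time (SPT order): [2, 6, 8, 8, 17]
Compute completion times sequentially:
  Job 1: processing = 2, completes at 2
  Job 2: processing = 6, completes at 8
  Job 3: processing = 8, completes at 16
  Job 4: processing = 8, completes at 24
  Job 5: processing = 17, completes at 41
Sum of completion times = 91
Average completion time = 91/5 = 18.2

18.2


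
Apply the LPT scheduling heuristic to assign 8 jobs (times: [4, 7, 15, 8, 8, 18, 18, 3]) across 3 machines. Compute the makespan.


Sort jobs in decreasing order (LPT): [18, 18, 15, 8, 8, 7, 4, 3]
Assign each job to the least loaded machine:
  Machine 1: jobs [18, 8], load = 26
  Machine 2: jobs [18, 7, 3], load = 28
  Machine 3: jobs [15, 8, 4], load = 27
Makespan = max load = 28

28


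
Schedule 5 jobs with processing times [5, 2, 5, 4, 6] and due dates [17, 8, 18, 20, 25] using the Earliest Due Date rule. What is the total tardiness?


Sort by due date (EDD order): [(2, 8), (5, 17), (5, 18), (4, 20), (6, 25)]
Compute completion times and tardiness:
  Job 1: p=2, d=8, C=2, tardiness=max(0,2-8)=0
  Job 2: p=5, d=17, C=7, tardiness=max(0,7-17)=0
  Job 3: p=5, d=18, C=12, tardiness=max(0,12-18)=0
  Job 4: p=4, d=20, C=16, tardiness=max(0,16-20)=0
  Job 5: p=6, d=25, C=22, tardiness=max(0,22-25)=0
Total tardiness = 0

0


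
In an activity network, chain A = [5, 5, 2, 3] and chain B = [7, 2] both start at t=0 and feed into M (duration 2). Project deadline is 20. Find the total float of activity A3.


Forward pass: ES(A3) = sum of predecessors on chain A = 10
EF = ES + duration = 10 + 2 = 12
Backward pass: LF(M) = deadline = 20; LS(M) = 20 - 2 = 18
LF(A3) = LS(M) - sum(successors on chain A) = 18 - 3 = 15
LS = LF - duration = 15 - 2 = 13
Total float = LS - ES = 13 - 10 = 3

3
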